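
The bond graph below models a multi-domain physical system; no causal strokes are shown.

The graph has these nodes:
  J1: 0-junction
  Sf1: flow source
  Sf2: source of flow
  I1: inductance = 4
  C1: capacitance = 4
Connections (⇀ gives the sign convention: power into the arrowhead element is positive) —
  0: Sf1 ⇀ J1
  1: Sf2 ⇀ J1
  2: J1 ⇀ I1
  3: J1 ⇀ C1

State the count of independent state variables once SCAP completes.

bond 0 →Sf1  (Sf1 (Sf) sets flow on bond)
bond 1 →Sf2  (Sf2: flow source, stroke at near end)
bond 2 →I1  (prefer integral on I1)
bond 3 →J1  (closing 0-jn rule on J1)

2  (C1, I1 all integral)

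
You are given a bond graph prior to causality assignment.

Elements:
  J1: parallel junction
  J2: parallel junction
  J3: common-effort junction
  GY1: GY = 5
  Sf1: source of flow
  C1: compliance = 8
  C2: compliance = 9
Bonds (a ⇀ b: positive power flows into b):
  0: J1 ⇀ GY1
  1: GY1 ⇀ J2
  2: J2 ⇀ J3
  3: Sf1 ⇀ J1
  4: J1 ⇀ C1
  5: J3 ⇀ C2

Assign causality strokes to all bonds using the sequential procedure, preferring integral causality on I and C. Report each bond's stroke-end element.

b0 →GY1
b1 →GY1
b2 →J2
b3 →Sf1
b4 →J1
b5 →J3

β3 |Sf1  (Sf1: flow source, stroke at near end)
β4 |J1  (C1 outputs effort q/C1)
β0 |GY1  (0-jn J1 has e-setter on 4)
β1 |GY1  (GY1 both-in/both-out from 0)
β2 |J2  (J2 needs exactly one e-in)
β5 |J3  (J3 needs exactly one e-in)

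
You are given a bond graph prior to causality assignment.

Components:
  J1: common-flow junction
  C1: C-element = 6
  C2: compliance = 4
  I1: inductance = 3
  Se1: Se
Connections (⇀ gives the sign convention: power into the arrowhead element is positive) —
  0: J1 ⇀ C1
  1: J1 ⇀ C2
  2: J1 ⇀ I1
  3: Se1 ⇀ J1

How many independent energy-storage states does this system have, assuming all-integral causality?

3  (C1, C2, I1 all integral)

bond 3 stroke→J1  (source Se1 imposes e)
bond 0 stroke→J1  (C1 integral (e out))
bond 1 stroke→J1  (C2 outputs effort q/C2)
bond 2 stroke→I1  (J1 needs exactly one f-in)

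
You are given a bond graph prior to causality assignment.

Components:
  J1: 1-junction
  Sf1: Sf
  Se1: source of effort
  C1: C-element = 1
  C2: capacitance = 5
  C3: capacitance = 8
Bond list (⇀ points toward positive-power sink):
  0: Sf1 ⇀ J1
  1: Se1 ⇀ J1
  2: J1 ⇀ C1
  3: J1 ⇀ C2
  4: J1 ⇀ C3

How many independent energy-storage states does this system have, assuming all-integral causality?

3  (C1, C2, C3 all integral)

#0 →Sf1  (source Sf1 imposes f)
#1 →J1  (Se1 (Se) sets effort on bond)
#2 →J1  (1-jn J1 has f-setter on 0)
#3 →J1  (J1 flow already set via bond 0)
#4 →J1  (common-f at J1 fixed by 0)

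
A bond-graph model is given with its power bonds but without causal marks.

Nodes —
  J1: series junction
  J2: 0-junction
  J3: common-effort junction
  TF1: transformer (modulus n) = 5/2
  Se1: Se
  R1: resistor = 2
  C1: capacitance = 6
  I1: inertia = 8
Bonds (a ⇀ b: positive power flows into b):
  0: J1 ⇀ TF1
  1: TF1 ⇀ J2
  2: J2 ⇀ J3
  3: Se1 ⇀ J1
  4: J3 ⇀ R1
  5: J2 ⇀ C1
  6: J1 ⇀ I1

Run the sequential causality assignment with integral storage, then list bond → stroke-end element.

#3 →J1  (source Se1 imposes e)
#5 →J2  (C1: C, integral causality)
#1 →TF1  (J2 effort already set via bond 5)
#2 →J3  (J2: bond 5 brought effort, rest push out)
#4 →R1  (common-e at J3 fixed by 2)
#0 →J1  (TF1: transformer flips bond 1)
#6 →I1  (closing 1-jn rule on J1)

b0 stroke at J1
b1 stroke at TF1
b2 stroke at J3
b3 stroke at J1
b4 stroke at R1
b5 stroke at J2
b6 stroke at I1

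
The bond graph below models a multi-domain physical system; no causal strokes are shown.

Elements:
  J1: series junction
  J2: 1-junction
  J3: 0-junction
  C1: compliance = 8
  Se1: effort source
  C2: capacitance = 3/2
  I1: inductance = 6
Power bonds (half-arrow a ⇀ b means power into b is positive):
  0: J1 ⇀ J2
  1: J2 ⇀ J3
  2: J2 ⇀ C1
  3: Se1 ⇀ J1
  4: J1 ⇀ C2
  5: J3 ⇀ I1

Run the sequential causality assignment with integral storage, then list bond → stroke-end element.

bond 0 stroke at J2
bond 1 stroke at J3
bond 2 stroke at J2
bond 3 stroke at J1
bond 4 stroke at J1
bond 5 stroke at I1

bond 3 stroke at J1  (Se1 fixes effort; stroke away)
bond 2 stroke at J2  (C1 integral (e out))
bond 4 stroke at J1  (C2: C, integral causality)
bond 0 stroke at J2  (closing 1-jn rule on J1)
bond 1 stroke at J3  (closing 1-jn rule on J2)
bond 5 stroke at I1  (common-e at J3 fixed by 1)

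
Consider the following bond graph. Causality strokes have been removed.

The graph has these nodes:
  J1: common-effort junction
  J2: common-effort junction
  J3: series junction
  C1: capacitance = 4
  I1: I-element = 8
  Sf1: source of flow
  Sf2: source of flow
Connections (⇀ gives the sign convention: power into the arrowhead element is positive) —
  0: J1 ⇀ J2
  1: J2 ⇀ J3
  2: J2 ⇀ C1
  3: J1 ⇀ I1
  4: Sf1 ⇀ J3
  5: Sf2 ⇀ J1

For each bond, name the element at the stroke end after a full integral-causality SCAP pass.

bond 4 stroke→Sf1  (Sf1 fixes flow; stroke at Sf1)
bond 5 stroke→Sf2  (source Sf2 imposes f)
bond 1 stroke→J3  (common-f at J3 fixed by 4)
bond 2 stroke→J2  (C1 integral (e out))
bond 0 stroke→J1  (J2 effort already set via bond 2)
bond 3 stroke→I1  (J1: bond 0 brought effort, rest push out)

bond 0 stroke→J1
bond 1 stroke→J3
bond 2 stroke→J2
bond 3 stroke→I1
bond 4 stroke→Sf1
bond 5 stroke→Sf2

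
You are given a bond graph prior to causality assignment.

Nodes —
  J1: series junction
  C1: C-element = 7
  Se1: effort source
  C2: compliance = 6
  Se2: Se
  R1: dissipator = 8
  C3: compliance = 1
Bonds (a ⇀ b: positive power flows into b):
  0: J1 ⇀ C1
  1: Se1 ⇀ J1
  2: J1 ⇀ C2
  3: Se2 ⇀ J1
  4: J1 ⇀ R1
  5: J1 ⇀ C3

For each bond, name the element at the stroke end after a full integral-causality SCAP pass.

bond 1 stroke at J1  (source Se1 imposes e)
bond 3 stroke at J1  (Se2: effort source, stroke at far end)
bond 0 stroke at J1  (C1 outputs effort q/C1)
bond 2 stroke at J1  (C2 outputs effort q/C2)
bond 5 stroke at J1  (C3: C, integral causality)
bond 4 stroke at R1  (J1 needs exactly one f-in)

bond 0 →J1
bond 1 →J1
bond 2 →J1
bond 3 →J1
bond 4 →R1
bond 5 →J1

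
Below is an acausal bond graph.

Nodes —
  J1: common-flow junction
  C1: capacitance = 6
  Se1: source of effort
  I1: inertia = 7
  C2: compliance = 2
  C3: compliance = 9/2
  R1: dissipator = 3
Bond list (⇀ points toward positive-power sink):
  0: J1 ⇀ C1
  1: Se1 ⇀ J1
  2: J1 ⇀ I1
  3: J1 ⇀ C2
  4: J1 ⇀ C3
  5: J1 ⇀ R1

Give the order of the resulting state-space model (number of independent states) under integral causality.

b1 stroke at J1  (Se1 (Se) sets effort on bond)
b0 stroke at J1  (C1: C, integral causality)
b2 stroke at I1  (prefer integral on I1)
b3 stroke at J1  (common-f at J1 fixed by 2)
b4 stroke at J1  (J1 flow already set via bond 2)
b5 stroke at J1  (J1: bond 2 brought flow, rest push out)

4  (C1, C2, C3, I1 all integral)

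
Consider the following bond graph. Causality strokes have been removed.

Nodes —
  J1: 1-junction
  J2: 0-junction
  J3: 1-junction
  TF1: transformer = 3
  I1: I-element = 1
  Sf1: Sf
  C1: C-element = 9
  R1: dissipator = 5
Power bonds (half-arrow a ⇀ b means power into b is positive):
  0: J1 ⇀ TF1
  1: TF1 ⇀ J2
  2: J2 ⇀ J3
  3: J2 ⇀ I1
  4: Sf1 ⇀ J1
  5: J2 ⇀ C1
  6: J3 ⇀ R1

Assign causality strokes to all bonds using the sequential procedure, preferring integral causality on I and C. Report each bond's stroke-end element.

bond 0 →J1
bond 1 →TF1
bond 2 →J3
bond 3 →I1
bond 4 →Sf1
bond 5 →J2
bond 6 →R1

b4 stroke→Sf1  (Sf1 fixes flow; stroke at Sf1)
b0 stroke→J1  (J1: bond 4 brought flow, rest push out)
b1 stroke→TF1  (TF1 one-in-one-out from 0)
b3 stroke→I1  (I1 integral (f out))
b5 stroke→J2  (prefer integral on C1)
b2 stroke→J3  (J2: bond 5 brought effort, rest push out)
b6 stroke→R1  (closing 1-jn rule on J3)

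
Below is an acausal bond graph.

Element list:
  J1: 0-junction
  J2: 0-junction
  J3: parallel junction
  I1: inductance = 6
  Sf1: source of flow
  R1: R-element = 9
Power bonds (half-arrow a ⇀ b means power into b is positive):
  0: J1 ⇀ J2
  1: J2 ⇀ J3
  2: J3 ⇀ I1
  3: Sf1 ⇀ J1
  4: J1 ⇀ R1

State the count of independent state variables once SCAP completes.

β3 |Sf1  (Sf1 (Sf) sets flow on bond)
β2 |I1  (I1: I, integral causality)
β1 |J3  (J3: last free bond brings effort in)
β0 |J2  (closing 0-jn rule on J2)
β4 |J1  (J1: last free bond brings effort in)

1  (I1 all integral)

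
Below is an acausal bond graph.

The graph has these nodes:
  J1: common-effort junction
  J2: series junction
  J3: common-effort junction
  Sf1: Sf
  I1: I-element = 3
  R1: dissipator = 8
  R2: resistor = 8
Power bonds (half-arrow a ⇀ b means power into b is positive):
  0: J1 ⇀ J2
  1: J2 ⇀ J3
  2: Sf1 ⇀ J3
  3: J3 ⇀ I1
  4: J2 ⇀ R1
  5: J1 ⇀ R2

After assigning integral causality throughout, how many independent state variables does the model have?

1  (I1 all integral)

#2 stroke→Sf1  (source Sf1 imposes f)
#3 stroke→I1  (I1 integral (f out))
#1 stroke→J3  (closing 0-jn rule on J3)
#0 stroke→J2  (common-f at J2 fixed by 1)
#4 stroke→J2  (common-f at J2 fixed by 1)
#5 stroke→J1  (J1: last free bond brings effort in)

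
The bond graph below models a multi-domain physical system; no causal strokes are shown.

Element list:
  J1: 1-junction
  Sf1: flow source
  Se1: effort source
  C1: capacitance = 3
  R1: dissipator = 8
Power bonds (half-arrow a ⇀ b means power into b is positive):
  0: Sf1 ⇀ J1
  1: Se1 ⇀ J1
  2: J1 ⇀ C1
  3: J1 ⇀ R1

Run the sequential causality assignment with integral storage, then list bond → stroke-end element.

β0 stroke at Sf1
β1 stroke at J1
β2 stroke at J1
β3 stroke at J1

bond 0 →Sf1  (source Sf1 imposes f)
bond 1 →J1  (source Se1 imposes e)
bond 2 →J1  (1-jn J1 has f-setter on 0)
bond 3 →J1  (J1: bond 0 brought flow, rest push out)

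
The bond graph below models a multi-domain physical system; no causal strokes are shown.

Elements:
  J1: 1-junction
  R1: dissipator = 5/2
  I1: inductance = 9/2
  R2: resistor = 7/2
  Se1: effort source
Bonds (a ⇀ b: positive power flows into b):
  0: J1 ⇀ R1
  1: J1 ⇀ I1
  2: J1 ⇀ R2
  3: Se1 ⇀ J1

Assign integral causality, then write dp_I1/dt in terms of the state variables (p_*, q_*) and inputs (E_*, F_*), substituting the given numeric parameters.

bond 3 →J1  (Se1: effort source, stroke at far end)
bond 1 →I1  (prefer integral on I1)
bond 0 →J1  (common-f at J1 fixed by 1)
bond 2 →J1  (common-f at J1 fixed by 1)

dp_I1/dt = E_Se1 - 4*p_I1/3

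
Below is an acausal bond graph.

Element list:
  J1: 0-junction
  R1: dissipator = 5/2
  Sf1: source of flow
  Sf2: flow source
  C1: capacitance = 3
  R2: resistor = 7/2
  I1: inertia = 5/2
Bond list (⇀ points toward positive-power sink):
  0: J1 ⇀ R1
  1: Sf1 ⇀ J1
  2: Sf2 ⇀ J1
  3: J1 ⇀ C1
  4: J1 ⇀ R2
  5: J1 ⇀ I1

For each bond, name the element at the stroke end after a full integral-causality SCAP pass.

β0 →R1
β1 →Sf1
β2 →Sf2
β3 →J1
β4 →R2
β5 →I1

bond 1 |Sf1  (Sf1: flow source, stroke at near end)
bond 2 |Sf2  (source Sf2 imposes f)
bond 3 |J1  (C1 outputs effort q/C1)
bond 0 |R1  (J1: bond 3 brought effort, rest push out)
bond 4 |R2  (common-e at J1 fixed by 3)
bond 5 |I1  (0-jn J1 has e-setter on 3)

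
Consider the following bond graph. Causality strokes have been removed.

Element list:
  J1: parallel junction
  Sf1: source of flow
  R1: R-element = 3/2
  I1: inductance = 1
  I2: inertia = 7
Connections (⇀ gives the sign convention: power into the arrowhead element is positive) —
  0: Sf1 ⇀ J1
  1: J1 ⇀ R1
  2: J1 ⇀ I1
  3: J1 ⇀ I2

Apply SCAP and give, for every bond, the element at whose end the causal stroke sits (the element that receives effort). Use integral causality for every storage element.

b0 |Sf1
b1 |J1
b2 |I1
b3 |I2

#0 stroke at Sf1  (source Sf1 imposes f)
#2 stroke at I1  (prefer integral on I1)
#3 stroke at I2  (I2 outputs flow p/I2)
#1 stroke at J1  (only one effort-in slot at J1)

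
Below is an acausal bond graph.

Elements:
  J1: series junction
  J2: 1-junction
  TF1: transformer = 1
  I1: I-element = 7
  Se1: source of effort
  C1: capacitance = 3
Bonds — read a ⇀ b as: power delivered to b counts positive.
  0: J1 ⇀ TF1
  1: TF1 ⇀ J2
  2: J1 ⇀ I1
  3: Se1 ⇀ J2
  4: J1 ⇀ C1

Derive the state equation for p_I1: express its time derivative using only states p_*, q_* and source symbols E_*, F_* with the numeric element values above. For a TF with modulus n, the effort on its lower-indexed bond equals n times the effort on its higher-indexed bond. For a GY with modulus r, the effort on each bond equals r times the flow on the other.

dp_I1/dt = E_Se1 - q_C1/3

bond 3 |J2  (Se1 fixes effort; stroke away)
bond 1 |TF1  (J2: last free bond brings flow in)
bond 0 |J1  (TF TF1: opposite of bond 1)
bond 2 |I1  (prefer integral on I1)
bond 4 |J1  (1-jn J1 has f-setter on 2)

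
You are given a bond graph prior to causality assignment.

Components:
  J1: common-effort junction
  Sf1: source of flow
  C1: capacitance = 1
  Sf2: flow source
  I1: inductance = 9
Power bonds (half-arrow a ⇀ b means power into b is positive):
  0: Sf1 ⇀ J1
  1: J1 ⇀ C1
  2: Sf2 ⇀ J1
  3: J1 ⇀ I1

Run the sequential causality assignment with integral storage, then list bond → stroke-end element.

bond 0 |Sf1  (source Sf1 imposes f)
bond 2 |Sf2  (Sf2 (Sf) sets flow on bond)
bond 1 |J1  (C1 integral (e out))
bond 3 |I1  (J1: bond 1 brought effort, rest push out)

bond 0 stroke→Sf1
bond 1 stroke→J1
bond 2 stroke→Sf2
bond 3 stroke→I1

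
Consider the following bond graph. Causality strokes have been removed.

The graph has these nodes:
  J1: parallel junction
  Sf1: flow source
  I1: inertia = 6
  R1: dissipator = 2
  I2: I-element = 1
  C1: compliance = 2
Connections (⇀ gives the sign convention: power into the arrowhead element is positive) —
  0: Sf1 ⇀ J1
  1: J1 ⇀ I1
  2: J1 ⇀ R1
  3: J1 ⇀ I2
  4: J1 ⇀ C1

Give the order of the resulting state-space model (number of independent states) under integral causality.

b0 →Sf1  (Sf1 fixes flow; stroke at Sf1)
b1 →I1  (I1: I, integral causality)
b3 →I2  (I2 outputs flow p/I2)
b4 →J1  (prefer integral on C1)
b2 →R1  (0-jn J1 has e-setter on 4)

3  (C1, I1, I2 all integral)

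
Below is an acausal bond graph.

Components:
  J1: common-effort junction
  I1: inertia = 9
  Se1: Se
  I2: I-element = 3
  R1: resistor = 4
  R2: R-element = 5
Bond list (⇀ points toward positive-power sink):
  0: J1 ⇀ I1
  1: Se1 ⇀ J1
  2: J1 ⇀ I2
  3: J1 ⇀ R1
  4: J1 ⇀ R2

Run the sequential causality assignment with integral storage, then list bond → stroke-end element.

b1 stroke at J1  (Se1 (Se) sets effort on bond)
b0 stroke at I1  (J1 effort already set via bond 1)
b2 stroke at I2  (0-jn J1 has e-setter on 1)
b3 stroke at R1  (J1: bond 1 brought effort, rest push out)
b4 stroke at R2  (J1 effort already set via bond 1)

#0 →I1
#1 →J1
#2 →I2
#3 →R1
#4 →R2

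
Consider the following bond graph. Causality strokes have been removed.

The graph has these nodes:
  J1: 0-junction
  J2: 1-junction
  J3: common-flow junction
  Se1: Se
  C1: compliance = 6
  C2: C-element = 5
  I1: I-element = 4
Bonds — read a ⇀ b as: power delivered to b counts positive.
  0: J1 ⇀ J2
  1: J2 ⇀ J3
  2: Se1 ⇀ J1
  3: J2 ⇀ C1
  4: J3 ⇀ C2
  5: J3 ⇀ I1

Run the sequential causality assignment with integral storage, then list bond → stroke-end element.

β2 →J1  (source Se1 imposes e)
β0 →J2  (J1: bond 2 brought effort, rest push out)
β3 →J2  (C1: C, integral causality)
β1 →J3  (J2: last free bond brings flow in)
β4 →J3  (prefer integral on C2)
β5 →I1  (J3: last free bond brings flow in)

#0 stroke at J2
#1 stroke at J3
#2 stroke at J1
#3 stroke at J2
#4 stroke at J3
#5 stroke at I1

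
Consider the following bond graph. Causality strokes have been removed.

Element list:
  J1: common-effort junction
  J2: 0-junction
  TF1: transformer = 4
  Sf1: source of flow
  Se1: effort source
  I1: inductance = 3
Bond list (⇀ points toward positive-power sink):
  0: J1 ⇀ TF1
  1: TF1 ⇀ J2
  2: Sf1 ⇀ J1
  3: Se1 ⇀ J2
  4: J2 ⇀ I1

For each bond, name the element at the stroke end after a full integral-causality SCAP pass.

bond 0 stroke at J1
bond 1 stroke at TF1
bond 2 stroke at Sf1
bond 3 stroke at J2
bond 4 stroke at I1

b2 stroke→Sf1  (source Sf1 imposes f)
b3 stroke→J2  (source Se1 imposes e)
b0 stroke→J1  (closing 0-jn rule on J1)
b1 stroke→TF1  (common-e at J2 fixed by 3)
b4 stroke→I1  (common-e at J2 fixed by 3)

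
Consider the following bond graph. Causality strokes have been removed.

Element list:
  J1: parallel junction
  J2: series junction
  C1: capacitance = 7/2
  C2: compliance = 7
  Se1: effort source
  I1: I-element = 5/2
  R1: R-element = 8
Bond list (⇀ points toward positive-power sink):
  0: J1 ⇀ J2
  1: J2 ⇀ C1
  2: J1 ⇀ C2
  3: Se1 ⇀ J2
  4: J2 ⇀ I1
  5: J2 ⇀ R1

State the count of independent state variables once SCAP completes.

β3 →J2  (source Se1 imposes e)
β1 →J2  (prefer integral on C1)
β2 →J1  (C2 integral (e out))
β0 →J2  (0-jn J1 has e-setter on 2)
β4 →I1  (I1: I, integral causality)
β5 →J2  (J2: bond 4 brought flow, rest push out)

3  (C1, C2, I1 all integral)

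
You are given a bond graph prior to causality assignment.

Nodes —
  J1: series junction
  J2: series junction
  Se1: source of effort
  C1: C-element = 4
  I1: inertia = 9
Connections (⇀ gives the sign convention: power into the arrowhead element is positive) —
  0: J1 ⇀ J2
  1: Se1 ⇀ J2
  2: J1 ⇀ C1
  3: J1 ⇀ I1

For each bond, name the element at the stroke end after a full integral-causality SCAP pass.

#0 →J1
#1 →J2
#2 →J1
#3 →I1

b1 stroke→J2  (Se1 fixes effort; stroke away)
b0 stroke→J1  (J2 needs exactly one f-in)
b2 stroke→J1  (C1 outputs effort q/C1)
b3 stroke→I1  (J1: last free bond brings flow in)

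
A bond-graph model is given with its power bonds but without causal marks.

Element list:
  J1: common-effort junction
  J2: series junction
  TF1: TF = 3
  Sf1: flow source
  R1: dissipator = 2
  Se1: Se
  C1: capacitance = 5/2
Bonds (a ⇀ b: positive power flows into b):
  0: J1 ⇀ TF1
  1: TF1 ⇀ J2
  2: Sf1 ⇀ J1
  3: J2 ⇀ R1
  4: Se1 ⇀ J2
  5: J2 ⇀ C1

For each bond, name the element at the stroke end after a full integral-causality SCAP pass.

b0 →J1
b1 →TF1
b2 →Sf1
b3 →J2
b4 →J2
b5 →J2

b2 |Sf1  (Sf1 (Sf) sets flow on bond)
b4 |J2  (source Se1 imposes e)
b0 |J1  (only one effort-in slot at J1)
b1 |TF1  (TF TF1: opposite of bond 0)
b3 |J2  (J2 flow already set via bond 1)
b5 |J2  (J2 flow already set via bond 1)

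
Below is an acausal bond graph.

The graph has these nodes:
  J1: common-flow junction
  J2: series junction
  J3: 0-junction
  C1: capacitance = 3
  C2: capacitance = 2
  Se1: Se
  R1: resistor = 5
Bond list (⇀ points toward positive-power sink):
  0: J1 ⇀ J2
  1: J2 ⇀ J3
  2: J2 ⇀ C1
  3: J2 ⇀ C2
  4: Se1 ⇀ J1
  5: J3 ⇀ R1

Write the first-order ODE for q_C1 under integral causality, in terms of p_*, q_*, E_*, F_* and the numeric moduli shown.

dq_C1/dt = E_Se1/5 - q_C1/15 - q_C2/10

b4 stroke at J1  (Se1 fixes effort; stroke away)
b0 stroke at J2  (J1: last free bond brings flow in)
b2 stroke at J2  (C1 outputs effort q/C1)
b3 stroke at J2  (C2 integral (e out))
b1 stroke at J3  (only one flow-in slot at J2)
b5 stroke at R1  (J3 effort already set via bond 1)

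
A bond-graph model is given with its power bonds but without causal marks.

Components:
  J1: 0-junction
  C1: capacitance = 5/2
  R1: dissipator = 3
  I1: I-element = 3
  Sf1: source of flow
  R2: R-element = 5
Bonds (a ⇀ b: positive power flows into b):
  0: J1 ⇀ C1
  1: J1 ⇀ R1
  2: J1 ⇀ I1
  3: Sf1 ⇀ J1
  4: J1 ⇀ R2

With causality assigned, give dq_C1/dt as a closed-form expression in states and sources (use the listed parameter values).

#3 stroke→Sf1  (source Sf1 imposes f)
#0 stroke→J1  (prefer integral on C1)
#1 stroke→R1  (J1 effort already set via bond 0)
#2 stroke→I1  (0-jn J1 has e-setter on 0)
#4 stroke→R2  (common-e at J1 fixed by 0)

dq_C1/dt = F_Sf1 - p_I1/3 - 16*q_C1/75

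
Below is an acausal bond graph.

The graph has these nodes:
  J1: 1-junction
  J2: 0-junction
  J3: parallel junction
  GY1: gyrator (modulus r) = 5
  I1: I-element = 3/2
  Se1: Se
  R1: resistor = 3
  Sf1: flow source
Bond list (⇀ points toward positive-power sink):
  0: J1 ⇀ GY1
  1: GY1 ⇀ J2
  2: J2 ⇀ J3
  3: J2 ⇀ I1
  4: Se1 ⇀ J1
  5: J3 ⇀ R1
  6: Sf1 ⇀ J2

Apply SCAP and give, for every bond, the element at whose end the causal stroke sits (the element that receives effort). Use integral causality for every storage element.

β0 |GY1
β1 |GY1
β2 |J2
β3 |I1
β4 |J1
β5 |J3
β6 |Sf1

b4 →J1  (Se1 fixes effort; stroke away)
b6 →Sf1  (Sf1 (Sf) sets flow on bond)
b0 →GY1  (closing 1-jn rule on J1)
b1 →GY1  (GY1: gyrator matches bond 0)
b3 →I1  (I1: I, integral causality)
b2 →J2  (J2: last free bond brings effort in)
b5 →J3  (J3 needs exactly one e-in)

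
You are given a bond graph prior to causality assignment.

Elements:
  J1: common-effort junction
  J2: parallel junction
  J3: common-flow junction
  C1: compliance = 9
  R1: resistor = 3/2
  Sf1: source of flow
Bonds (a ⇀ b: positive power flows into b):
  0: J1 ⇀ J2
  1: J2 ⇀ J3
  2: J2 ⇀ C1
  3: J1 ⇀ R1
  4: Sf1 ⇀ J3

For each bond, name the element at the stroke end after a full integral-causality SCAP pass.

b4 stroke at Sf1  (Sf1 (Sf) sets flow on bond)
b1 stroke at J3  (1-jn J3 has f-setter on 4)
b2 stroke at J2  (C1: C, integral causality)
b0 stroke at J1  (0-jn J2 has e-setter on 2)
b3 stroke at R1  (J1: bond 0 brought effort, rest push out)

b0 |J1
b1 |J3
b2 |J2
b3 |R1
b4 |Sf1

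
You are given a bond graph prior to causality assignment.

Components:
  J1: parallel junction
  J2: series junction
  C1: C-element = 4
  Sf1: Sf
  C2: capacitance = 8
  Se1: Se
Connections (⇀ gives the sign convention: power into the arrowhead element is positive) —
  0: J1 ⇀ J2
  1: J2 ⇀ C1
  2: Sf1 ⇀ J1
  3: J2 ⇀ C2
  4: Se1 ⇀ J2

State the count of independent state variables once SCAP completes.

2  (C1, C2 all integral)

β2 stroke at Sf1  (Sf1: flow source, stroke at near end)
β4 stroke at J2  (Se1 fixes effort; stroke away)
β0 stroke at J1  (J1: last free bond brings effort in)
β1 stroke at J2  (1-jn J2 has f-setter on 0)
β3 stroke at J2  (J2: bond 0 brought flow, rest push out)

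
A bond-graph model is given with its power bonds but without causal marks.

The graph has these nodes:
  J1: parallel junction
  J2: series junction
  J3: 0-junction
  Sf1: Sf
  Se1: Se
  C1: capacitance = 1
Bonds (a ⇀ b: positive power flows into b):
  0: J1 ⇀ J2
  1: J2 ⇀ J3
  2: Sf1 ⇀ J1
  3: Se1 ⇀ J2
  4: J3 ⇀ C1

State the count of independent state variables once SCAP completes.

#2 |Sf1  (Sf1 (Sf) sets flow on bond)
#3 |J2  (Se1 (Se) sets effort on bond)
#0 |J1  (closing 0-jn rule on J1)
#1 |J2  (J2: bond 0 brought flow, rest push out)
#4 |J3  (closing 0-jn rule on J3)

1  (C1 all integral)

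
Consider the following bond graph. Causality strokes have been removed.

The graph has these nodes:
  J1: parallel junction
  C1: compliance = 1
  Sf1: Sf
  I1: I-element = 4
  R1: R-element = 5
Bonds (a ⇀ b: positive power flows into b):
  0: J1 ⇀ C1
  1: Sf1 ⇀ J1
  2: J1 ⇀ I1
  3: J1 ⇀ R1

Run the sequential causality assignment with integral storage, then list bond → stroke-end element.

b1 stroke at Sf1  (Sf1: flow source, stroke at near end)
b0 stroke at J1  (C1: C, integral causality)
b2 stroke at I1  (common-e at J1 fixed by 0)
b3 stroke at R1  (0-jn J1 has e-setter on 0)

β0 stroke at J1
β1 stroke at Sf1
β2 stroke at I1
β3 stroke at R1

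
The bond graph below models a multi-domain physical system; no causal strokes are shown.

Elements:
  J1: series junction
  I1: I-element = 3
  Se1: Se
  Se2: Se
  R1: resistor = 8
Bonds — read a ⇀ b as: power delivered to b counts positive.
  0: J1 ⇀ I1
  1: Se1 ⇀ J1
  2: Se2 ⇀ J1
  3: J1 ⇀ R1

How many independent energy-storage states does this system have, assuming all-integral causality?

1  (I1 all integral)

β1 stroke at J1  (Se1 fixes effort; stroke away)
β2 stroke at J1  (source Se2 imposes e)
β0 stroke at I1  (I1 outputs flow p/I1)
β3 stroke at J1  (common-f at J1 fixed by 0)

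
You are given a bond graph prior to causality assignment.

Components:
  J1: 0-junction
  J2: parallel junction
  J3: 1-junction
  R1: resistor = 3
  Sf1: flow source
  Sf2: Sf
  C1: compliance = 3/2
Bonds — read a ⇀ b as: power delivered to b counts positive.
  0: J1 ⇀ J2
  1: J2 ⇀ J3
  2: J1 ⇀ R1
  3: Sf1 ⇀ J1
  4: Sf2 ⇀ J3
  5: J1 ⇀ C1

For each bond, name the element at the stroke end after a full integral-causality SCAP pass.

β0 |J2
β1 |J3
β2 |R1
β3 |Sf1
β4 |Sf2
β5 |J1

b3 →Sf1  (Sf1 (Sf) sets flow on bond)
b4 →Sf2  (Sf2 fixes flow; stroke at Sf2)
b1 →J3  (1-jn J3 has f-setter on 4)
b0 →J2  (only one effort-in slot at J2)
b5 →J1  (C1 outputs effort q/C1)
b2 →R1  (common-e at J1 fixed by 5)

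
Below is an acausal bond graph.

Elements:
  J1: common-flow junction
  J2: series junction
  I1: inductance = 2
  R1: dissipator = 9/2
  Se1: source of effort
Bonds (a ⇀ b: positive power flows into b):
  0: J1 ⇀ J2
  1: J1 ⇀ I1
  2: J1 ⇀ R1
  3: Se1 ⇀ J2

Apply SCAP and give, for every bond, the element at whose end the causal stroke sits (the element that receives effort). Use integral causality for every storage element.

b0 stroke→J1
b1 stroke→I1
b2 stroke→J1
b3 stroke→J2

β3 stroke at J2  (source Se1 imposes e)
β0 stroke at J1  (closing 1-jn rule on J2)
β1 stroke at I1  (I1 integral (f out))
β2 stroke at J1  (J1: bond 1 brought flow, rest push out)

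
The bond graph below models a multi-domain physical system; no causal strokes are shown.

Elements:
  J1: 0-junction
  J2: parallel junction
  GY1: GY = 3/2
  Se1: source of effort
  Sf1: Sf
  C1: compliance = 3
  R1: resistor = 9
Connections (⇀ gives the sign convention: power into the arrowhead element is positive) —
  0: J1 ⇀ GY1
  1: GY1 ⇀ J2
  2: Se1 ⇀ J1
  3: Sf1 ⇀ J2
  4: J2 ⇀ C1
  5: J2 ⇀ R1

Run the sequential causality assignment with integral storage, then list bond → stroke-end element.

#2 →J1  (source Se1 imposes e)
#3 →Sf1  (Sf1 (Sf) sets flow on bond)
#0 →GY1  (common-e at J1 fixed by 2)
#1 →GY1  (GY GY1: same side as bond 0)
#4 →J2  (prefer integral on C1)
#5 →R1  (common-e at J2 fixed by 4)

#0 stroke at GY1
#1 stroke at GY1
#2 stroke at J1
#3 stroke at Sf1
#4 stroke at J2
#5 stroke at R1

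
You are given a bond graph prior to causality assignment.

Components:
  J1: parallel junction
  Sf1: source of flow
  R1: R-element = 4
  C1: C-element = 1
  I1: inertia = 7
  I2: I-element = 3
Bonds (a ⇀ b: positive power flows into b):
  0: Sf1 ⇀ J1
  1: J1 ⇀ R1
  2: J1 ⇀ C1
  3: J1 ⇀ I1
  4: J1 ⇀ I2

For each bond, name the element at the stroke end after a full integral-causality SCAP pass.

bond 0 stroke→Sf1
bond 1 stroke→R1
bond 2 stroke→J1
bond 3 stroke→I1
bond 4 stroke→I2

bond 0 stroke at Sf1  (Sf1: flow source, stroke at near end)
bond 2 stroke at J1  (C1 integral (e out))
bond 1 stroke at R1  (J1 effort already set via bond 2)
bond 3 stroke at I1  (J1: bond 2 brought effort, rest push out)
bond 4 stroke at I2  (common-e at J1 fixed by 2)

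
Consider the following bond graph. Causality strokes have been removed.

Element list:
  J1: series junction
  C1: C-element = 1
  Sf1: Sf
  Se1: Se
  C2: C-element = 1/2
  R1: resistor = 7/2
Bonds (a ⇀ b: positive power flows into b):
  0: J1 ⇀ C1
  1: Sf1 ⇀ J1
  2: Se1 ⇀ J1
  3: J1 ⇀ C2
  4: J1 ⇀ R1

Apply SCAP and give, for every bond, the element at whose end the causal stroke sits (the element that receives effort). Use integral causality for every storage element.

#1 →Sf1  (Sf1: flow source, stroke at near end)
#2 →J1  (source Se1 imposes e)
#0 →J1  (common-f at J1 fixed by 1)
#3 →J1  (1-jn J1 has f-setter on 1)
#4 →J1  (1-jn J1 has f-setter on 1)

b0 |J1
b1 |Sf1
b2 |J1
b3 |J1
b4 |J1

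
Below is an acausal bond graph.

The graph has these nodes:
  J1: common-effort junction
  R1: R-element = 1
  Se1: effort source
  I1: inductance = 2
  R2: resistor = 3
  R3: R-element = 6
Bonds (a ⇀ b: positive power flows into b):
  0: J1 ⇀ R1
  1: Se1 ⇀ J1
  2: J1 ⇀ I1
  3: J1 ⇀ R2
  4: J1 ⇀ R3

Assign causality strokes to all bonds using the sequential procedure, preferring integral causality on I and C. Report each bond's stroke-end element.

b0 stroke at R1
b1 stroke at J1
b2 stroke at I1
b3 stroke at R2
b4 stroke at R3

b1 stroke→J1  (Se1 fixes effort; stroke away)
b0 stroke→R1  (J1: bond 1 brought effort, rest push out)
b2 stroke→I1  (J1 effort already set via bond 1)
b3 stroke→R2  (J1: bond 1 brought effort, rest push out)
b4 stroke→R3  (common-e at J1 fixed by 1)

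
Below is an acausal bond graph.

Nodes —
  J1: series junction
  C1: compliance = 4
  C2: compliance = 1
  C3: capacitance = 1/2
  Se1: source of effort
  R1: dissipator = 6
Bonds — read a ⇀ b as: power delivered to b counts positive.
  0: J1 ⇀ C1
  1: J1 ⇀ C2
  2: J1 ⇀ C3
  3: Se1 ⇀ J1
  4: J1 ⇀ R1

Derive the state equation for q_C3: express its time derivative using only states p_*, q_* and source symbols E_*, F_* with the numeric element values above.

b3 stroke at J1  (source Se1 imposes e)
b0 stroke at J1  (C1 integral (e out))
b1 stroke at J1  (C2 integral (e out))
b2 stroke at J1  (C3 outputs effort q/C3)
b4 stroke at R1  (J1 needs exactly one f-in)

dq_C3/dt = E_Se1/6 - q_C1/24 - q_C2/6 - q_C3/3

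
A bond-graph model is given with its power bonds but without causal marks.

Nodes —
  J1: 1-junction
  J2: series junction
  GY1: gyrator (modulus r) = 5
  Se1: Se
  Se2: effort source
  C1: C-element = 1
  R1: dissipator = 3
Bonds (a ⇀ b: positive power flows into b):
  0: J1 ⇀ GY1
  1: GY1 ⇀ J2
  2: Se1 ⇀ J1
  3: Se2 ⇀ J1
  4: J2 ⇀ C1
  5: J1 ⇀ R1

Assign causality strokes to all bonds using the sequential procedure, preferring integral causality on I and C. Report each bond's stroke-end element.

bond 2 →J1  (Se1 (Se) sets effort on bond)
bond 3 →J1  (Se2 fixes effort; stroke away)
bond 4 →J2  (C1 integral (e out))
bond 1 →GY1  (closing 1-jn rule on J2)
bond 0 →GY1  (through GY1, causality inverts; strokes same side of GY1)
bond 5 →J1  (1-jn J1 has f-setter on 0)

bond 0 →GY1
bond 1 →GY1
bond 2 →J1
bond 3 →J1
bond 4 →J2
bond 5 →J1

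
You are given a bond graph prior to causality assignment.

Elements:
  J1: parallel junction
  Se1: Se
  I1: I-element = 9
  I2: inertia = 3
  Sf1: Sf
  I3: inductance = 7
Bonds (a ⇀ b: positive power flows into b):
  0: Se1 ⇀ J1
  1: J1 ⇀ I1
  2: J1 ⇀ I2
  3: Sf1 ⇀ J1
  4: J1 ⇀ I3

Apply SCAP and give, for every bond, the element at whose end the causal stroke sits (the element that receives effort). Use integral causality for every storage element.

β0 →J1
β1 →I1
β2 →I2
β3 →Sf1
β4 →I3

#0 →J1  (Se1 (Se) sets effort on bond)
#3 →Sf1  (source Sf1 imposes f)
#1 →I1  (J1 effort already set via bond 0)
#2 →I2  (0-jn J1 has e-setter on 0)
#4 →I3  (J1: bond 0 brought effort, rest push out)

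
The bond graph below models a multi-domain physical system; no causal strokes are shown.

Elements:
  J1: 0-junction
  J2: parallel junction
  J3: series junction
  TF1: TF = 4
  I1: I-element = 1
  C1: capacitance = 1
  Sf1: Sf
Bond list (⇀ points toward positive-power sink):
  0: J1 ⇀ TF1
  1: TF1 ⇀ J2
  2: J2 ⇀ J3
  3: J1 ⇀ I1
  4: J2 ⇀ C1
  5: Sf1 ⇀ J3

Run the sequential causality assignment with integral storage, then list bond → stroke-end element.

b5 |Sf1  (Sf1 fixes flow; stroke at Sf1)
b2 |J3  (J3 flow already set via bond 5)
b3 |I1  (I1 outputs flow p/I1)
b0 |J1  (only one effort-in slot at J1)
b1 |TF1  (TF1: transformer flips bond 0)
b4 |J2  (J2 needs exactly one e-in)

bond 0 →J1
bond 1 →TF1
bond 2 →J3
bond 3 →I1
bond 4 →J2
bond 5 →Sf1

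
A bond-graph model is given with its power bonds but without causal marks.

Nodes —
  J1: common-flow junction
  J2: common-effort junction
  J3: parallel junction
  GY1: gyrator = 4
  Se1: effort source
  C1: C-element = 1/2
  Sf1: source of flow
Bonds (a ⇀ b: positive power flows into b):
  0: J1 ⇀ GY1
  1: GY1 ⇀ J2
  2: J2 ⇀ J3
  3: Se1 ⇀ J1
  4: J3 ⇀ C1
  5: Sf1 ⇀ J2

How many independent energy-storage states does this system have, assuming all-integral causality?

β3 →J1  (source Se1 imposes e)
β5 →Sf1  (Sf1 (Sf) sets flow on bond)
β0 →GY1  (J1 needs exactly one f-in)
β1 →GY1  (GY GY1: same side as bond 0)
β2 →J2  (only one effort-in slot at J2)
β4 →J3  (only one effort-in slot at J3)

1  (C1 all integral)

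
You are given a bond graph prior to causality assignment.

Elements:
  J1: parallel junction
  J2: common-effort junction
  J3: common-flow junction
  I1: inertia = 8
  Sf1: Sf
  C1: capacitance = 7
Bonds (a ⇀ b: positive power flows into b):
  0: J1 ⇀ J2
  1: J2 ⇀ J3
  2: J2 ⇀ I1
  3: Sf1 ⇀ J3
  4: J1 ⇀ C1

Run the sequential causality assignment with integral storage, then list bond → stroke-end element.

#3 stroke→Sf1  (Sf1 fixes flow; stroke at Sf1)
#1 stroke→J3  (J3: bond 3 brought flow, rest push out)
#2 stroke→I1  (prefer integral on I1)
#0 stroke→J2  (only one effort-in slot at J2)
#4 stroke→J1  (J1 needs exactly one e-in)

b0 |J2
b1 |J3
b2 |I1
b3 |Sf1
b4 |J1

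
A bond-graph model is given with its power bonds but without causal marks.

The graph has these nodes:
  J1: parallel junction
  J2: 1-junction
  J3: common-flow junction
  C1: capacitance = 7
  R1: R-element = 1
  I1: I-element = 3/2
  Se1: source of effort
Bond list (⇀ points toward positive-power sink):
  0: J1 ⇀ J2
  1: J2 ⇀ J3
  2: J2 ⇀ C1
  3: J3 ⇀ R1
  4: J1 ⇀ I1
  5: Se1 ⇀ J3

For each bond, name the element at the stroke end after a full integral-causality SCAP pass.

bond 0 stroke→J1
bond 1 stroke→J2
bond 2 stroke→J2
bond 3 stroke→J3
bond 4 stroke→I1
bond 5 stroke→J3

β5 stroke at J3  (Se1 fixes effort; stroke away)
β2 stroke at J2  (C1: C, integral causality)
β4 stroke at I1  (prefer integral on I1)
β0 stroke at J1  (only one effort-in slot at J1)
β1 stroke at J2  (1-jn J2 has f-setter on 0)
β3 stroke at J3  (J3 flow already set via bond 1)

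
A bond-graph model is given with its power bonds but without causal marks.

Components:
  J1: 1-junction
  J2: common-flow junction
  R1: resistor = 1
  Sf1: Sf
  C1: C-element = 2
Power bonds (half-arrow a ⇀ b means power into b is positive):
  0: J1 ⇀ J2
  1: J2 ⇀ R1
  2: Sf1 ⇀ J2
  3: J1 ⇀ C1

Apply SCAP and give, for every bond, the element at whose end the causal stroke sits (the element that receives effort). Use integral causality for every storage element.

b2 →Sf1  (Sf1 (Sf) sets flow on bond)
b0 →J2  (J2 flow already set via bond 2)
b1 →J2  (common-f at J2 fixed by 2)
b3 →J1  (1-jn J1 has f-setter on 0)

β0 |J2
β1 |J2
β2 |Sf1
β3 |J1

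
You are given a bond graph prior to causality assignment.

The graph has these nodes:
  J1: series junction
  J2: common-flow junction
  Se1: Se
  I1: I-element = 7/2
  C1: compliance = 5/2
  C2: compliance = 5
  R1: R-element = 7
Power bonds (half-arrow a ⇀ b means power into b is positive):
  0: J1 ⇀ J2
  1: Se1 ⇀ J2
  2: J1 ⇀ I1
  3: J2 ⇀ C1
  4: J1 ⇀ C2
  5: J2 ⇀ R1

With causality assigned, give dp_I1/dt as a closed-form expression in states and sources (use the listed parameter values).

b1 stroke→J2  (Se1 fixes effort; stroke away)
b2 stroke→I1  (prefer integral on I1)
b0 stroke→J1  (J1: bond 2 brought flow, rest push out)
b4 stroke→J1  (J1 flow already set via bond 2)
b3 stroke→J2  (common-f at J2 fixed by 0)
b5 stroke→J2  (1-jn J2 has f-setter on 0)

dp_I1/dt = E_Se1 - 2*p_I1 - 2*q_C1/5 - q_C2/5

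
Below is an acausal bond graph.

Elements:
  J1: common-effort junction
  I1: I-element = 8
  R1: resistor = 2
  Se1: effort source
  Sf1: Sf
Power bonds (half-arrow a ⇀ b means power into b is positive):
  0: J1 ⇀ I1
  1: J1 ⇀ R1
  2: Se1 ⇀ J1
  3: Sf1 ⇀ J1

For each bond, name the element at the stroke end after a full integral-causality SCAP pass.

bond 0 |I1
bond 1 |R1
bond 2 |J1
bond 3 |Sf1

#2 →J1  (Se1 fixes effort; stroke away)
#3 →Sf1  (Sf1: flow source, stroke at near end)
#0 →I1  (common-e at J1 fixed by 2)
#1 →R1  (common-e at J1 fixed by 2)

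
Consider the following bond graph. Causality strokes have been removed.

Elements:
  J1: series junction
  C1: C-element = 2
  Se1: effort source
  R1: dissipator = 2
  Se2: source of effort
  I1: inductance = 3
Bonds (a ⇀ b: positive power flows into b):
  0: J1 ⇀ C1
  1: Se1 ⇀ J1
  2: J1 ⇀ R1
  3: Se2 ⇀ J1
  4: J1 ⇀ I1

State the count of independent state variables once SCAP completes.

2  (C1, I1 all integral)

#1 stroke at J1  (Se1 fixes effort; stroke away)
#3 stroke at J1  (source Se2 imposes e)
#0 stroke at J1  (C1 integral (e out))
#4 stroke at I1  (I1 outputs flow p/I1)
#2 stroke at J1  (J1: bond 4 brought flow, rest push out)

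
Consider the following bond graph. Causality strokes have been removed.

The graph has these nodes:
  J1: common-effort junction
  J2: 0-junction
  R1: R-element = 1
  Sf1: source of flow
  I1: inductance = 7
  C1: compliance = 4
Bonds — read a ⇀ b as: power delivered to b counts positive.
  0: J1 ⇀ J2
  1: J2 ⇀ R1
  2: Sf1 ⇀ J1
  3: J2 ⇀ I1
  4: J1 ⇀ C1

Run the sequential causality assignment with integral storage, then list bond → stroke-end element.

#2 |Sf1  (Sf1: flow source, stroke at near end)
#3 |I1  (I1 outputs flow p/I1)
#4 |J1  (prefer integral on C1)
#0 |J2  (J1 effort already set via bond 4)
#1 |R1  (J2: bond 0 brought effort, rest push out)

#0 →J2
#1 →R1
#2 →Sf1
#3 →I1
#4 →J1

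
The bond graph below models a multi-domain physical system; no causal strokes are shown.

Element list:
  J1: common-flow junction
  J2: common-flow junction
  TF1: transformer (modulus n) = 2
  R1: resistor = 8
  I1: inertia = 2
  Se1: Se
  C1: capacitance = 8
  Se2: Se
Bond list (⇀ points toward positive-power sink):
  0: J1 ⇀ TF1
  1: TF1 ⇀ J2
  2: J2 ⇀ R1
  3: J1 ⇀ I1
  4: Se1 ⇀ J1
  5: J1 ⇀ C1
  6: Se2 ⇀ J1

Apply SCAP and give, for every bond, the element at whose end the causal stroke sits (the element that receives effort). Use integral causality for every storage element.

#4 |J1  (Se1: effort source, stroke at far end)
#6 |J1  (source Se2 imposes e)
#3 |I1  (prefer integral on I1)
#0 |J1  (1-jn J1 has f-setter on 3)
#5 |J1  (common-f at J1 fixed by 3)
#1 |TF1  (through TF1, causality passes straight; one stroke at TF1)
#2 |J2  (1-jn J2 has f-setter on 1)

#0 stroke at J1
#1 stroke at TF1
#2 stroke at J2
#3 stroke at I1
#4 stroke at J1
#5 stroke at J1
#6 stroke at J1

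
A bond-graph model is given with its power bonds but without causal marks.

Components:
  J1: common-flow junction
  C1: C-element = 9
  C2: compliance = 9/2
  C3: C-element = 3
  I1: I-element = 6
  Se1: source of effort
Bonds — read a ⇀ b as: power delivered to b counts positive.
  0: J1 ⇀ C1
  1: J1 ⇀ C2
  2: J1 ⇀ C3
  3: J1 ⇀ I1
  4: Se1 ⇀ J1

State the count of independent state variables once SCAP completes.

β4 →J1  (source Se1 imposes e)
β0 →J1  (C1 outputs effort q/C1)
β1 →J1  (prefer integral on C2)
β2 →J1  (prefer integral on C3)
β3 →I1  (J1: last free bond brings flow in)

4  (C1, C2, C3, I1 all integral)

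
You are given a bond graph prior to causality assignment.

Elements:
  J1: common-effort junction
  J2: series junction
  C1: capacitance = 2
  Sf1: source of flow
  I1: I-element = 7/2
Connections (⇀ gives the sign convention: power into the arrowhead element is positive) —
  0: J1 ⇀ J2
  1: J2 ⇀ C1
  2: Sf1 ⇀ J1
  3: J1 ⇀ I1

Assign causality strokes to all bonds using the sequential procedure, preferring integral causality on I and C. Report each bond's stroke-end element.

#2 stroke at Sf1  (Sf1 (Sf) sets flow on bond)
#1 stroke at J2  (C1: C, integral causality)
#0 stroke at J1  (closing 1-jn rule on J2)
#3 stroke at I1  (J1 effort already set via bond 0)

β0 stroke→J1
β1 stroke→J2
β2 stroke→Sf1
β3 stroke→I1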